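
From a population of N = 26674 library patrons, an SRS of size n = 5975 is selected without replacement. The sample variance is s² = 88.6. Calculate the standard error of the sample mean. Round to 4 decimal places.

0.1073

Under SRS without replacement, Var(ȳ) = (1 − f)·s²/n with f = n/N = 5975/26674 = 0.22400090.
Var(ȳ) = (1 − 0.22400090)·88.6/5975 = 0.77599910·0.014828452 = 0.011506865.
SE(ȳ) = √(0.011506865) = 0.1073.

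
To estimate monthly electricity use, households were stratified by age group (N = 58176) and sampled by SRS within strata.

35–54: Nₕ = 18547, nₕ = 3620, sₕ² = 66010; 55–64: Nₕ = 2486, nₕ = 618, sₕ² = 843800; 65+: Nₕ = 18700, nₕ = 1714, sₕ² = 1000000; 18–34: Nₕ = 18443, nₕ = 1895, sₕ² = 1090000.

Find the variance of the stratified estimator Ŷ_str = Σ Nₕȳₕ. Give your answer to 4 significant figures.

Var(Ŷ_str) = Σₕ Nₕ²(1 − fₕ)sₕ²/nₕ.
35–54: 18547²·(1 − 3620/18547)·66010/3620 = 5.0483257 × 10^9.
55–64: 2486²·(1 − 618/2486)·843800/618 = 6.3405808 × 10^9.
65+: 18700²·(1 − 1714/18700)·1000000/1714 = 1.8531984 × 10^11.
18–34: 18443²·(1 − 1895/18443)·1090000/1895 = 1.7554738 × 10^11.
Sum = 3.7225613 × 10^11.

3.723 × 10^11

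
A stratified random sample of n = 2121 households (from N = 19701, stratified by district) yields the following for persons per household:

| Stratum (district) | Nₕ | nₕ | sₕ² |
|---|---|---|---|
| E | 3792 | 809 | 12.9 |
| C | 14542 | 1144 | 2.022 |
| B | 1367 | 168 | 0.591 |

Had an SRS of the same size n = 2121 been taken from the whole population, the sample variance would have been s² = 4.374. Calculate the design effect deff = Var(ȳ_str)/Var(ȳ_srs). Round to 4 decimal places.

Var(ȳ_str) = Σ Wₕ²(1−fₕ)sₕ²/nₕ with Wₕ = Nₕ/19701:
  E: (3792/19701)²·(1−809/3792)·12.9/809 = 4.6471451 × 10^-4
  C: (14542/19701)²·(1−1144/14542)·2.022/1144 = 8.8724324 × 10^-4
  B: (1367/19701)²·(1−168/1367)·0.591/168 = 1.4855571 × 10^-5
  → Var(ȳ_str) = 0.0013668133.
Var(ȳ_srs) = (1 − 2121/19701)·4.374/2121 = 0.0018402156.
deff = 0.0013668133 / 0.0018402156 = 0.7427.

0.7427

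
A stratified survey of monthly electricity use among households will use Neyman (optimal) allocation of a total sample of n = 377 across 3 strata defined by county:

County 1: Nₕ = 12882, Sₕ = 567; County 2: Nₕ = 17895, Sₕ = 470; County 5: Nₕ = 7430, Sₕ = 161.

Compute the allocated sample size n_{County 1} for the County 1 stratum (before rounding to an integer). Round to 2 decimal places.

162.83

Neyman allocation: nₕ = n·NₕSₕ / Σⱼ NⱼSⱼ.
Σ NⱼSⱼ = 12882·567 + 17895·470 + 7430·161 = 1.6910974 × 10^7.
n_{County 1} = 377·12882·567 / (1.6910974 × 10^7) = 162.83.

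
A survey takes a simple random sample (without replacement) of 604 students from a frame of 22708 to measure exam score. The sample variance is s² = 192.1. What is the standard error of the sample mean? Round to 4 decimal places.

Under SRS without replacement, Var(ȳ) = (1 − f)·s²/n with f = n/N = 604/22708 = 0.02659856.
Var(ȳ) = (1 − 0.02659856)·192.1/604 = 0.97340144·0.31804636 = 0.30958678.
SE(ȳ) = √(0.30958678) = 0.5564.

0.5564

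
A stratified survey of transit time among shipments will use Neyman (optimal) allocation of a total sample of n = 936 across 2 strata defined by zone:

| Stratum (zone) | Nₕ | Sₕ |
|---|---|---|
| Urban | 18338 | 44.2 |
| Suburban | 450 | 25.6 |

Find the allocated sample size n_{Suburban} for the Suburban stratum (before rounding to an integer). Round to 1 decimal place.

13.1

Neyman allocation: nₕ = n·NₕSₕ / Σⱼ NⱼSⱼ.
Σ NⱼSⱼ = 18338·44.2 + 450·25.6 = 822059.6.
n_{Suburban} = 936·450·25.6 / 822059.6 = 13.1.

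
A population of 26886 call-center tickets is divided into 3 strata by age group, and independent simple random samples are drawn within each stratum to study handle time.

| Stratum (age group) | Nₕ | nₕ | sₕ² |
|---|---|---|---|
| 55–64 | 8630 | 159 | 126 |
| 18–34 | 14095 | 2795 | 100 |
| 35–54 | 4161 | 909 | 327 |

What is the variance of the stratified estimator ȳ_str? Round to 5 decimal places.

0.09476

Var(ȳ_str) = Σₕ Wₕ²(1 − fₕ)sₕ²/nₕ with Wₕ = Nₕ/N, N = 26886.
55–64: Wₕ = 0.32098490; term = 0.32098490²·(1 − 0.01842410)·126/159 = 0.080143169.
18–34: Wₕ = 0.52425054; term = 0.52425054²·(1 − 0.19829727)·100/2795 = 0.007883323.
35–54: Wₕ = 0.15476456; term = 0.15476456²·(1 − 0.21845710)·327/909 = 0.0067341027.
Sum = 0.094760595.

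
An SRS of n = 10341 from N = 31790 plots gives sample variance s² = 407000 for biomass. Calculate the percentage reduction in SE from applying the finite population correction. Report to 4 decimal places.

f = n/N = 10341/31790 = 0.32529097.
SE_no-fpc = √(s²/n) = 6.2735872; SE_fpc = √((1−f)s²/n) = 5.1531668.
Ratio = √(1−f) = 0.82140674. Reduction = 100·(1 − 0.82140674) = 17.8593%.

17.8593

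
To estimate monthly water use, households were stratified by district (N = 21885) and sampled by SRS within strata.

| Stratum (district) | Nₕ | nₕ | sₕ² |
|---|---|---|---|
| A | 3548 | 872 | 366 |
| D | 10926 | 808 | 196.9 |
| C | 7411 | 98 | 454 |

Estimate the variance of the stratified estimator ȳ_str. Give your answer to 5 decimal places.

0.58878

Var(ȳ_str) = Σₕ Wₕ²(1 − fₕ)sₕ²/nₕ with Wₕ = Nₕ/N, N = 21885.
A: Wₕ = 0.16212017; term = 0.16212017²·(1 − 0.24577227)·366/872 = 0.0083203428.
D: Wₕ = 0.49924606; term = 0.49924606²·(1 − 0.07395204)·196.9/808 = 0.05624671.
C: Wₕ = 0.33863377; term = 0.33863377²·(1 − 0.01322359)·454/98 = 0.52421454.
Sum = 0.58878159.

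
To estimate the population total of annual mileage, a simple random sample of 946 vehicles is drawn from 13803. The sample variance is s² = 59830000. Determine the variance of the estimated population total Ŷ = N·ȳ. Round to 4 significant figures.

1.122 × 10^13

Var(Ŷ) = N²·Var(ȳ) = N²·(1 − n/N)·s²/n.
f = 946/13803 = 0.06853583; Var(ȳ) = 0.93146417·59830000/946 = 58910.678.
Var(Ŷ) = 13803² · 58910.678 = 1.1223828 × 10^13.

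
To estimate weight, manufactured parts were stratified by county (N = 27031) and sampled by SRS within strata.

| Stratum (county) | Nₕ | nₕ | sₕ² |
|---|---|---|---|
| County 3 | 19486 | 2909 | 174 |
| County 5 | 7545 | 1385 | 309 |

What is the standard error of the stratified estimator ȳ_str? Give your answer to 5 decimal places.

Var(ȳ_str) = Σₕ Wₕ²(1 − fₕ)sₕ²/nₕ with Wₕ = Nₕ/N, N = 27031.
County 3: Wₕ = 0.72087603; term = 0.72087603²·(1 − 0.14928667)·174/2909 = 0.026442952.
County 5: Wₕ = 0.27912397; term = 0.27912397²·(1 − 0.18356528)·309/1385 = 0.014191374.
Sum = 0.040634326.
SE = √(0.040634326) = 0.20158.

0.20158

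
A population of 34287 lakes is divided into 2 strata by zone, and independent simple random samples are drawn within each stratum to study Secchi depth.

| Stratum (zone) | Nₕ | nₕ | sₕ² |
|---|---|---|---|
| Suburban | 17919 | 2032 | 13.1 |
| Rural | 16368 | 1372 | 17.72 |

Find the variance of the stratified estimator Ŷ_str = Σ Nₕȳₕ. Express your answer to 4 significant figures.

5.005 × 10^6

Var(Ŷ_str) = Σₕ Nₕ²(1 − fₕ)sₕ²/nₕ.
Suburban: 17919²·(1 − 2032/17919)·13.1/2032 = 1.8352839 × 10^6.
Rural: 16368²·(1 − 1372/16368)·17.72/1372 = 3.1701561 × 10^6.
Sum = 5.00544 × 10^6.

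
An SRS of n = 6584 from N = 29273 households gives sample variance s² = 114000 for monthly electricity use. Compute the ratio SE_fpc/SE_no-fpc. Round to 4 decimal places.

0.8804

f = n/N = 6584/29273 = 0.22491716.
SE_no-fpc = √(s²/n) = 4.1610939; SE_fpc = √((1−f)s²/n) = 3.6633767.
Ratio = √(1−f) = 0.88038789.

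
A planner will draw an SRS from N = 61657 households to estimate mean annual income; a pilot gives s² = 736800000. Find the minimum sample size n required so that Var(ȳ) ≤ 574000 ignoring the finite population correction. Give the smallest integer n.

Without fpc, n₀ = s²/D = 736800000/574000 = 1283.6237.
Rounding up, n = 1284.

1284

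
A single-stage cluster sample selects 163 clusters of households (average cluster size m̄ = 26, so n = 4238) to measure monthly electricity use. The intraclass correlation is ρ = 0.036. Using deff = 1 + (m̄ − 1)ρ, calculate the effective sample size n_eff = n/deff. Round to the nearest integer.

deff = 1 + (26 − 1)·0.036 = 1 + 0.9 = 1.9.
n_eff = 4238 / 1.9 = 2231.

2231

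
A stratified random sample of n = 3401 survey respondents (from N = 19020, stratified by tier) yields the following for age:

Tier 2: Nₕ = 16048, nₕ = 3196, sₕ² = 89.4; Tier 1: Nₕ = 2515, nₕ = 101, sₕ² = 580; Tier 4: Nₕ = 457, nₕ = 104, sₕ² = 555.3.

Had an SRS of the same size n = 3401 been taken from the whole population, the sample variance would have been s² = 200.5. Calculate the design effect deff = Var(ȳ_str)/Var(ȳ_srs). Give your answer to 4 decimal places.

Var(ȳ_str) = Σ Wₕ²(1−fₕ)sₕ²/nₕ with Wₕ = Nₕ/19020:
  Tier 2: (16048/19020)²·(1−3196/16048)·89.4/3196 = 0.015947821
  Tier 1: (2515/19020)²·(1−101/2515)·580/101 = 0.096374214
  Tier 4: (457/19020)²·(1−104/457)·555.3/104 = 0.0023810264
  → Var(ȳ_str) = 0.11470306.
Var(ȳ_srs) = (1 − 3401/19020)·200.5/3401 = 0.048411714.
deff = 0.11470306 / 0.048411714 = 2.3693.

2.3693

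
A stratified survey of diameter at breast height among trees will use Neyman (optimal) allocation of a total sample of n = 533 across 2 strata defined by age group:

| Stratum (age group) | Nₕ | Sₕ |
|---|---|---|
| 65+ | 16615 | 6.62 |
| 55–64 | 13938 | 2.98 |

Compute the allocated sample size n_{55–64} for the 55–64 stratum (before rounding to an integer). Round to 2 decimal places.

Neyman allocation: nₕ = n·NₕSₕ / Σⱼ NⱼSⱼ.
Σ NⱼSⱼ = 16615·6.62 + 13938·2.98 = 151526.54.
n_{55–64} = 533·13938·2.98 / 151526.54 = 146.10.

146.10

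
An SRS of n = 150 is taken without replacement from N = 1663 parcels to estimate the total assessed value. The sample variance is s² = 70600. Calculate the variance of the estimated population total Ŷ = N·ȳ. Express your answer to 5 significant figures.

Var(Ŷ) = N²·Var(ȳ) = N²·(1 − n/N)·s²/n.
f = 150/1663 = 0.09019844; Var(ȳ) = 0.90980156·70600/150 = 428.21327.
Var(Ŷ) = 1663² · 428.21327 = 1.1842533 × 10^9.

1.1843 × 10^9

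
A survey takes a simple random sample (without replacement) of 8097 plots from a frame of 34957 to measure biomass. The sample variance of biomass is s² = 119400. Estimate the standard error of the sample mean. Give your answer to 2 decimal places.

3.37

Under SRS without replacement, Var(ȳ) = (1 − f)·s²/n with f = n/N = 8097/34957 = 0.23162743.
Var(ȳ) = (1 − 0.23162743)·119400/8097 = 0.76837257·14.746202 = 11.330577.
SE(ȳ) = √(11.330577) = 3.37.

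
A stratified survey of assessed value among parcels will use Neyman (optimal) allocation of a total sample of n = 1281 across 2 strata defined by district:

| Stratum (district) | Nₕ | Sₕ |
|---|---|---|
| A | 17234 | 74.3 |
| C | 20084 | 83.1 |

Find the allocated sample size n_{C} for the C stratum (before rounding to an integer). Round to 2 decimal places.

724.86

Neyman allocation: nₕ = n·NₕSₕ / Σⱼ NⱼSⱼ.
Σ NⱼSⱼ = 17234·74.3 + 20084·83.1 = 2.9494666 × 10^6.
n_{C} = 1281·20084·83.1 / (2.9494666 × 10^6) = 724.86.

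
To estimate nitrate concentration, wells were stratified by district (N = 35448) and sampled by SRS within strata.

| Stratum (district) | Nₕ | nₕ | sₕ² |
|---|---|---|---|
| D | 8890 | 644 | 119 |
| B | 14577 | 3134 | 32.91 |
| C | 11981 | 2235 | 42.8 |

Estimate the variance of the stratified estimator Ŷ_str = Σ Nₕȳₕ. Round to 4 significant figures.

Var(Ŷ_str) = Σₕ Nₕ²(1 − fₕ)sₕ²/nₕ.
D: 8890²·(1 − 644/8890)·119/644 = 1.3545848 × 10^7.
B: 14577²·(1 − 3134/14577)·32.91/3134 = 1.7516081 × 10^6.
C: 11981²·(1 − 2235/11981)·42.8/2235 = 2.2360717 × 10^6.
Sum = 1.7533528 × 10^7.

1.753 × 10^7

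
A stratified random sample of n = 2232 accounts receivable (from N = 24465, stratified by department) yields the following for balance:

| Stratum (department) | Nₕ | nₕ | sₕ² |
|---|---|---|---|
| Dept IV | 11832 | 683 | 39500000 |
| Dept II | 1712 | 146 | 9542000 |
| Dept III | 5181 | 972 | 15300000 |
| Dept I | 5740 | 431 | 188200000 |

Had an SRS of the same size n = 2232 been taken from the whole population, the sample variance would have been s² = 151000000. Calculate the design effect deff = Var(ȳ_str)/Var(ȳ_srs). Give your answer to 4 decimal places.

Var(ȳ_str) = Σ Wₕ²(1−fₕ)sₕ²/nₕ with Wₕ = Nₕ/24465:
  Dept IV: (11832/24465)²·(1−683/11832)·39500000/683 = 12746.179
  Dept II: (1712/24465)²·(1−146/1712)·9542000/146 = 292.74645
  Dept III: (5181/24465)²·(1−972/5181)·15300000/972 = 573.49184
  Dept I: (5740/24465)²·(1−431/5740)·188200000/431 = 22231.897
  → Var(ȳ_str) = 35844.314.
Var(ȳ_srs) = (1 − 2232/24465)·151000000/2232 = 61480.247.
deff = 35844.314 / 61480.247 = 0.5830.

0.5830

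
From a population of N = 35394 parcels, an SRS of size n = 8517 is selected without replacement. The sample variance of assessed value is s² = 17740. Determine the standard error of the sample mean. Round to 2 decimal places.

1.26

Under SRS without replacement, Var(ȳ) = (1 − f)·s²/n with f = n/N = 8517/35394 = 0.24063401.
Var(ȳ) = (1 − 0.24063401)·17740/8517 = 0.75936599·2.082893 = 1.5816781.
SE(ȳ) = √(1.5816781) = 1.26.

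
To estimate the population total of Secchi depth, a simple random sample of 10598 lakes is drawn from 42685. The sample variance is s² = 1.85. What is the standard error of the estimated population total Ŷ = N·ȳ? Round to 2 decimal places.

488.96

Var(Ŷ) = N²·Var(ȳ) = N²·(1 − n/N)·s²/n.
f = 10598/42685 = 0.24828394; Var(ȳ) = 0.75171606·1.85/10598 = 1.3122049 × 10^-4.
Var(Ŷ) = 42685² · (1.3122049 × 10^-4) = 239084.94.
SE(Ŷ) = √(239084.94) = 488.96.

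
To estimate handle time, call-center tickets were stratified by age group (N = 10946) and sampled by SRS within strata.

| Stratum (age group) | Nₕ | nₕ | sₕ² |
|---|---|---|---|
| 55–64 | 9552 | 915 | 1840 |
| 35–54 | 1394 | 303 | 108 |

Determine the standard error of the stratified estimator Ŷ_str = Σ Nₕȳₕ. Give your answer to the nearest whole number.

Var(Ŷ_str) = Σₕ Nₕ²(1 − fₕ)sₕ²/nₕ.
55–64: 9552²·(1 − 915/9552)·1840/915 = 1.6590289 × 10^8.
35–54: 1394²·(1 − 303/1394)·108/303 = 542086.57.
Sum = 1.6644498 × 10^8.
SE = √(1.6644498 × 10^8) = 12901.

12901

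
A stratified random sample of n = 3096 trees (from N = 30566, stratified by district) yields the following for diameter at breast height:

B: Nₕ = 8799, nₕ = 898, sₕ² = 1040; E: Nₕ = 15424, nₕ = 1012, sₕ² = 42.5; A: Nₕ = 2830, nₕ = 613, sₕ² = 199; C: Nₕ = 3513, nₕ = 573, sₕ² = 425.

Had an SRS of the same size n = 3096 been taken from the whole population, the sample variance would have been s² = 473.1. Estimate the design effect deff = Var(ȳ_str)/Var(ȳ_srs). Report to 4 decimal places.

0.7759

Var(ȳ_str) = Σ Wₕ²(1−fₕ)sₕ²/nₕ with Wₕ = Nₕ/30566:
  B: (8799/30566)²·(1−898/8799)·1040/898 = 0.086177753
  E: (15424/30566)²·(1−1012/15424)·42.5/1012 = 0.009992001
  A: (2830/30566)²·(1−613/2830)·199/613 = 0.0021800553
  C: (3513/30566)²·(1−573/3513)·425/573 = 0.0081994094
  → Var(ȳ_str) = 0.10654922.
Var(ȳ_srs) = (1 − 3096/30566)·473.1/3096 = 0.1373321.
deff = 0.10654922 / 0.1373321 = 0.7759.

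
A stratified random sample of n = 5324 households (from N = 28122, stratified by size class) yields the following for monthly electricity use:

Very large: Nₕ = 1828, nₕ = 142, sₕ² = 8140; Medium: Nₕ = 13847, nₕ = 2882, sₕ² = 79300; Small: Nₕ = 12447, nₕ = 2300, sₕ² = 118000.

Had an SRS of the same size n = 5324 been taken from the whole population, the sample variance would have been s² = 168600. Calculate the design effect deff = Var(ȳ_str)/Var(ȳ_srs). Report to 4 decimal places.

Var(ȳ_str) = Σ Wₕ²(1−fₕ)sₕ²/nₕ with Wₕ = Nₕ/28122:
  Very large: (1828/28122)²·(1−142/1828)·8140/142 = 0.22339704
  Medium: (13847/28122)²·(1−2882/13847)·79300/2882 = 5.2826414
  Small: (12447/28122)²·(1−2300/12447)·118000/2300 = 8.1933992
  → Var(ȳ_str) = 13.699438.
Var(ȳ_srs) = (1 − 5324/28122)·168600/5324 = 25.672613.
deff = 13.699438 / 25.672613 = 0.5336.

0.5336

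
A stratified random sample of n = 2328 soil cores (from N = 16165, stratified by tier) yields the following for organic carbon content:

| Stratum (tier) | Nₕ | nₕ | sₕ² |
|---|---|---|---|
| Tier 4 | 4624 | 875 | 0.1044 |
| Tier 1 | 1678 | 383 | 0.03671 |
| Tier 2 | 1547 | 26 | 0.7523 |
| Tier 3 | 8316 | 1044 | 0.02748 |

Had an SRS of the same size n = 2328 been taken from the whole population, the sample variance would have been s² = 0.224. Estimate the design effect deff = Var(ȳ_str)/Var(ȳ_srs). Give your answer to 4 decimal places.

3.3431

Var(ȳ_str) = Σ Wₕ²(1−fₕ)sₕ²/nₕ with Wₕ = Nₕ/16165:
  Tier 4: (4624/16165)²·(1−875/4624)·0.1044/875 = 7.915426 × 10^-6
  Tier 1: (1678/16165)²·(1−383/1678)·0.03671/383 = 7.97069 × 10^-7
  Tier 2: (1547/16165)²·(1−26/1547)·0.7523/26 = 2.6054685 × 10^-4
  Tier 3: (8316/16165)²·(1−1044/8316)·0.02748/1044 = 6.091625 × 10^-6
  → Var(ȳ_str) = 2.7535097 × 10^-4.
Var(ȳ_srs) = (1 − 2328/16165)·0.224/2328 = 8.2362833 × 10^-5.
deff = (2.7535097 × 10^-4) / (8.2362833 × 10^-5) = 3.3431.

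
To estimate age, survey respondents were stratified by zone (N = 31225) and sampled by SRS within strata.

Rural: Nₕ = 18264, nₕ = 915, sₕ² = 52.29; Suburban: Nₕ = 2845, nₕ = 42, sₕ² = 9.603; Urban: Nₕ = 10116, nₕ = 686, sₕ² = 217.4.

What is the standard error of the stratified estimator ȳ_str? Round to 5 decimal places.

0.22682

Var(ȳ_str) = Σₕ Wₕ²(1 − fₕ)sₕ²/nₕ with Wₕ = Nₕ/N, N = 31225.
Rural: Wₕ = 0.58491593; term = 0.58491593²·(1 − 0.05009855)·52.29/915 = 0.018572185.
Suburban: Wₕ = 0.09111289; term = 0.09111289²·(1 − 0.01476274)·9.603/42 = 0.0018700711.
Urban: Wₕ = 0.32397118; term = 0.32397118²·(1 − 0.06781336)·217.4/686 = 0.031006378.
Sum = 0.051448634.
SE = √(0.051448634) = 0.22682.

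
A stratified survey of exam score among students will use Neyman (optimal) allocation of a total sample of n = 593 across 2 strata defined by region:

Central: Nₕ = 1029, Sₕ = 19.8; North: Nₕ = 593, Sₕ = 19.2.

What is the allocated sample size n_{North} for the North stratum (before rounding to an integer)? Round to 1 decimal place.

212.6

Neyman allocation: nₕ = n·NₕSₕ / Σⱼ NⱼSⱼ.
Σ NⱼSⱼ = 1029·19.8 + 593·19.2 = 31759.8.
n_{North} = 593·593·19.2 / 31759.8 = 212.6.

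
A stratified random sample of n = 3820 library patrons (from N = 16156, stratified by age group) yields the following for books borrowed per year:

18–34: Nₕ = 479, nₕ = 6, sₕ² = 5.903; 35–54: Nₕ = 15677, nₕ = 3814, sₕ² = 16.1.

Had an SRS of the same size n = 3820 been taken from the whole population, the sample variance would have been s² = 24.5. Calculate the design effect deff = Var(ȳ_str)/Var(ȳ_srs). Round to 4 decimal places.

Var(ȳ_str) = Σ Wₕ²(1−fₕ)sₕ²/nₕ with Wₕ = Nₕ/16156:
  18–34: (479/16156)²·(1−6/479)·5.903/6 = 8.539855 × 10^-4
  35–54: (15677/16156)²·(1−3814/15677)·16.1/3814 = 0.0030077033
  → Var(ȳ_str) = 0.0038616888.
Var(ȳ_srs) = (1 − 3820/16156)·24.5/3820 = 0.0048971481.
deff = 0.0038616888 / 0.0048971481 = 0.7886.

0.7886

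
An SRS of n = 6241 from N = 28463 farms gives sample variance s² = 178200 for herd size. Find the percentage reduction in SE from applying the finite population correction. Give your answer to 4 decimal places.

11.6409

f = n/N = 6241/28463 = 0.21926712.
SE_no-fpc = √(s²/n) = 5.3435116; SE_fpc = √((1−f)s²/n) = 4.7214783.
Ratio = √(1−f) = 0.88359090. Reduction = 100·(1 − 0.88359090) = 11.6409%.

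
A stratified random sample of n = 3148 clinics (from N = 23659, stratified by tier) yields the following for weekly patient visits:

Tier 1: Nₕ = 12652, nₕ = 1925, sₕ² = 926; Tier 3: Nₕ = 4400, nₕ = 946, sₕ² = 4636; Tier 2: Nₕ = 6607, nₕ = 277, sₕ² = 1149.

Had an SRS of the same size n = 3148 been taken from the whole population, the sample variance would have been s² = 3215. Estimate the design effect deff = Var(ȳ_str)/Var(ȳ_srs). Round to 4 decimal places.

Var(ȳ_str) = Σ Wₕ²(1−fₕ)sₕ²/nₕ with Wₕ = Nₕ/23659:
  Tier 1: (12652/23659)²·(1−1925/12652)·926/1925 = 0.11663394
  Tier 3: (4400/23659)²·(1−946/4400)·4636/946 = 0.13305602
  Tier 2: (6607/23659)²·(1−277/6607)·1149/277 = 0.30992421
  → Var(ȳ_str) = 0.55961417.
Var(ȳ_srs) = (1 − 3148/23659)·3215/3148 = 0.88539426.
deff = 0.55961417 / 0.88539426 = 0.6321.

0.6321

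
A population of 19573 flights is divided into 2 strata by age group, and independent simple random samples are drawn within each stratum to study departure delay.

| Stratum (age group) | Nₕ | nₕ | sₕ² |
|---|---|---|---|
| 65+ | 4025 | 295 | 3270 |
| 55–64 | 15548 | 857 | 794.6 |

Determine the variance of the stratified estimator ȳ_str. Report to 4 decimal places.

Var(ȳ_str) = Σₕ Wₕ²(1 − fₕ)sₕ²/nₕ with Wₕ = Nₕ/N, N = 19573.
65+: Wₕ = 0.20564042; term = 0.20564042²·(1 − 0.07329193)·3270/295 = 0.43439584.
55–64: Wₕ = 0.79435958; term = 0.79435958²·(1 − 0.05511963)·794.6/857 = 0.55281375.
Sum = 0.98720959.

0.9872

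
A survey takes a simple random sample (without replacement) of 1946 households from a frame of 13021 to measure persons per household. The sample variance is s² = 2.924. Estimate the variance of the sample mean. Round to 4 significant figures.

0.001278

Under SRS without replacement, Var(ȳ) = (1 − f)·s²/n with f = n/N = 1946/13021 = 0.14945089.
Var(ȳ) = (1 − 0.14945089)·2.924/1946 = 0.85054911·0.0015025694 = 0.001278009.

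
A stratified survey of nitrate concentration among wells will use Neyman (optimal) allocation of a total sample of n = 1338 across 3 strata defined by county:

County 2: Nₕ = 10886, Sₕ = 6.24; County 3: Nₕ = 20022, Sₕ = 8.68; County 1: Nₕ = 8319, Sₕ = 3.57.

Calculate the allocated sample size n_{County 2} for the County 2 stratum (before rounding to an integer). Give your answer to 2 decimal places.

334.86

Neyman allocation: nₕ = n·NₕSₕ / Σⱼ NⱼSⱼ.
Σ NⱼSⱼ = 10886·6.24 + 20022·8.68 + 8319·3.57 = 271418.43.
n_{County 2} = 1338·10886·6.24 / 271418.43 = 334.86.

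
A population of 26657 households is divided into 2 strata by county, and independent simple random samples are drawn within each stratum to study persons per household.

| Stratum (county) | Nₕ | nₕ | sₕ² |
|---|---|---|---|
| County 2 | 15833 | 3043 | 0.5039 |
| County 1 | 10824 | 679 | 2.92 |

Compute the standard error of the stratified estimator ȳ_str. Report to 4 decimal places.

Var(ȳ_str) = Σₕ Wₕ²(1 − fₕ)sₕ²/nₕ with Wₕ = Nₕ/N, N = 26657.
County 2: Wₕ = 0.59395281; term = 0.59395281²·(1 − 0.19219352)·0.5039/3043 = 4.7190396 × 10^-5.
County 1: Wₕ = 0.40604719; term = 0.40604719²·(1 − 0.06273097)·2.92/679 = 6.6455414 × 10^-4.
Sum = 7.1174454 × 10^-4.
SE = √(7.1174454 × 10^-4) = 0.0267.

0.0267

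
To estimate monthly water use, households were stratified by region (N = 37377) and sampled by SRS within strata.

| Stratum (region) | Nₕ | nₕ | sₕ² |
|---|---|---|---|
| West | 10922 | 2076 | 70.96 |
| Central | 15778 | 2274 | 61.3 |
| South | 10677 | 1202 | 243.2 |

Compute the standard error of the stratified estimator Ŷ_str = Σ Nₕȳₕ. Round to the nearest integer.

5433

Var(Ŷ_str) = Σₕ Nₕ²(1 − fₕ)sₕ²/nₕ.
West: 10922²·(1 − 2076/10922)·70.96/2076 = 3.3024433 × 10^6.
Central: 15778²·(1 − 2274/15778)·61.3/2274 = 5.7436028 × 10^6.
South: 10677²·(1 − 1202/10677)·243.2/1202 = 2.0468573 × 10^7.
Sum = 2.9514619 × 10^7.
SE = √(2.9514619 × 10^7) = 5433.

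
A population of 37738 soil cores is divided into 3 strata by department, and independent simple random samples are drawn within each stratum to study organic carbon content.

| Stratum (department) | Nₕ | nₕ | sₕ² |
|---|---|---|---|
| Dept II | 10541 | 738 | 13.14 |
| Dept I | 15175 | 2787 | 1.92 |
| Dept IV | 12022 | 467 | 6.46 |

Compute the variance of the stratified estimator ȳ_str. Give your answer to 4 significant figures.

Var(ȳ_str) = Σₕ Wₕ²(1 − fₕ)sₕ²/nₕ with Wₕ = Nₕ/N, N = 37738.
Dept II: Wₕ = 0.27932058; term = 0.27932058²·(1 − 0.07001233)·13.14/738 = 0.0012918797.
Dept I: Wₕ = 0.40211458; term = 0.40211458²·(1 − 0.18365733)·1.92/2787 = 9.0936115 × 10^-5.
Dept IV: Wₕ = 0.31856484; term = 0.31856484²·(1 − 0.03884545)·6.46/467 = 0.0013492877.
Sum = 0.0027321035.

0.002732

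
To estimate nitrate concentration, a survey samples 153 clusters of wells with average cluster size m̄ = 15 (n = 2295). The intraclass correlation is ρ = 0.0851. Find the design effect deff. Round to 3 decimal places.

deff = 1 + (15 − 1)·0.0851 = 1 + 1.1914 = 2.1914.

2.191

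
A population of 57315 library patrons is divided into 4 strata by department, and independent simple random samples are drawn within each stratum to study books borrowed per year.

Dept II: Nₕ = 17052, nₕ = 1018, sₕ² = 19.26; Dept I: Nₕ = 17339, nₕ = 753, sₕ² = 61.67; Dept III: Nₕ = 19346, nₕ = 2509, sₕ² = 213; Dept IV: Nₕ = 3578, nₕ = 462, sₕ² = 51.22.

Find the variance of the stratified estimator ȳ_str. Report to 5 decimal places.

0.01754

Var(ȳ_str) = Σₕ Wₕ²(1 − fₕ)sₕ²/nₕ with Wₕ = Nₕ/N, N = 57315.
Dept II: Wₕ = 0.29751374; term = 0.29751374²·(1 − 0.05969974)·19.26/1018 = 0.0015746684.
Dept I: Wₕ = 0.30252116; term = 0.30252116²·(1 − 0.04342811)·61.67/753 = 0.0071698173.
Dept III: Wₕ = 0.33753817; term = 0.33753817²·(1 − 0.12969089)·213/2509 = 0.008417793.
Dept IV: Wₕ = 0.06242694; term = 0.06242694²·(1 − 0.12912241)·51.22/462 = 3.762693 × 10^-4.
Sum = 0.017538548.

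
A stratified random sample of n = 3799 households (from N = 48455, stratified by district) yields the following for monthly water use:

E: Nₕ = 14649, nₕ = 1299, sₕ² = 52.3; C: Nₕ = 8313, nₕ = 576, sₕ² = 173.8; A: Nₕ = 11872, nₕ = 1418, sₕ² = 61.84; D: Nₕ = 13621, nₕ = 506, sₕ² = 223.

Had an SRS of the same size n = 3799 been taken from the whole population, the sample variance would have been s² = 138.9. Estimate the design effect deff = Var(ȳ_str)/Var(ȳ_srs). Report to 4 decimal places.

1.4084

Var(ȳ_str) = Σ Wₕ²(1−fₕ)sₕ²/nₕ with Wₕ = Nₕ/48455:
  E: (14649/48455)²·(1−1299/14649)·52.3/1299 = 0.0033535485
  C: (8313/48455)²·(1−576/8313)·173.8/576 = 0.0082657158
  A: (11872/48455)²·(1−1418/11872)·61.84/1418 = 0.0023052734
  D: (13621/48455)²·(1−506/13621)·223/506 = 0.033531612
  → Var(ȳ_str) = 0.04745615.
Var(ȳ_srs) = (1 − 3799/48455)·138.9/3799 = 0.033695676.
deff = 0.04745615 / 0.033695676 = 1.4084.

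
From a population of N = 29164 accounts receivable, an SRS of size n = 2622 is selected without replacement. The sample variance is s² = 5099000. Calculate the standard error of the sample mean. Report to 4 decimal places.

Under SRS without replacement, Var(ȳ) = (1 − f)·s²/n with f = n/N = 2622/29164 = 0.08990536.
Var(ȳ) = (1 − 0.08990536)·5099000/2622 = 0.91009464·1944.6987 = 1769.8599.
SE(ȳ) = √(1769.8599) = 42.0697.

42.0697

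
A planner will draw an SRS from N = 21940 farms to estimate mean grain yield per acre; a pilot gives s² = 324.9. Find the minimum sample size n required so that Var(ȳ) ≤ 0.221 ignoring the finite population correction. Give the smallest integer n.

Without fpc, n₀ = s²/D = 324.9/0.221 = 1470.1357.
Rounding up, n = 1471.

1471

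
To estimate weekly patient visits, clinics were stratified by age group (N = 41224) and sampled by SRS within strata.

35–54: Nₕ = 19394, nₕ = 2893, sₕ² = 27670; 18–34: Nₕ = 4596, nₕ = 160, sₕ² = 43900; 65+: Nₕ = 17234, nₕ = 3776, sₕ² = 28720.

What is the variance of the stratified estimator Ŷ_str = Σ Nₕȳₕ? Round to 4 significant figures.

Var(Ŷ_str) = Σₕ Nₕ²(1 − fₕ)sₕ²/nₕ.
35–54: 19394²·(1 − 2893/19394)·27670/2893 = 3.0608242 × 10^9.
18–34: 4596²·(1 − 160/4596)·43900/160 = 5.593918 × 10^9.
65+: 17234²·(1 − 3776/17234)·28720/3776 = 1.7640832 × 10^9.
Sum = 1.0418825 × 10^10.

1.042 × 10^10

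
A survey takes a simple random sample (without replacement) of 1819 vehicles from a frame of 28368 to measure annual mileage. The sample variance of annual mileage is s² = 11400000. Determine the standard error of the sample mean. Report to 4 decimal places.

76.5854

Under SRS without replacement, Var(ȳ) = (1 − f)·s²/n with f = n/N = 1819/28368 = 0.06412155.
Var(ȳ) = (1 − 0.06412155)·11400000/1819 = 0.93587845·6267.1798 = 5865.3185.
SE(ȳ) = √(5865.3185) = 76.5854.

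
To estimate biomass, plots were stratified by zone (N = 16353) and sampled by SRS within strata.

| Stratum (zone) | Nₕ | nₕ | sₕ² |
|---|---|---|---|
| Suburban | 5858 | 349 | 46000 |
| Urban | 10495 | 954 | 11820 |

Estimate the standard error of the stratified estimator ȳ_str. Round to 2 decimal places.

Var(ȳ_str) = Σₕ Wₕ²(1 − fₕ)sₕ²/nₕ with Wₕ = Nₕ/N, N = 16353.
Suburban: Wₕ = 0.35822173; term = 0.35822173²·(1 − 0.05957665)·46000/349 = 15.905952.
Urban: Wₕ = 0.64177827; term = 0.64177827²·(1 − 0.09090043)·11820/954 = 4.6392798.
Sum = 20.545232.
SE = √(20.545232) = 4.53.

4.53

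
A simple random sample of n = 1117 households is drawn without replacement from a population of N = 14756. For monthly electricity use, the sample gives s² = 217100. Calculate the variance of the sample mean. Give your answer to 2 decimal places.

Under SRS without replacement, Var(ȳ) = (1 − f)·s²/n with f = n/N = 1117/14756 = 0.07569802.
Var(ȳ) = (1 − 0.07569802)·217100/1117 = 0.92430198·194.35989 = 179.64723.

179.65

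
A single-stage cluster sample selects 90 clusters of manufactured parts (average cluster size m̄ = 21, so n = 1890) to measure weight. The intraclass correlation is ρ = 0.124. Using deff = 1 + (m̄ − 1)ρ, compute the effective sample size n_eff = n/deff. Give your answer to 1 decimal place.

543.1

deff = 1 + (21 − 1)·0.124 = 1 + 2.48 = 3.48.
n_eff = 1890 / 3.48 = 543.1.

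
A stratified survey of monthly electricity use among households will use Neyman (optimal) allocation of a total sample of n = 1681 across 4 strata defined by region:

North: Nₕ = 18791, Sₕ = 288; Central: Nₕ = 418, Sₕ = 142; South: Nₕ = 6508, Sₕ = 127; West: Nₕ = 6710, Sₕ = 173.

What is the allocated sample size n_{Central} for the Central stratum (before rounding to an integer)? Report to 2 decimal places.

Neyman allocation: nₕ = n·NₕSₕ / Σⱼ NⱼSⱼ.
Σ NⱼSⱼ = 18791·288 + 418·142 + 6508·127 + 6710·173 = 7.45851 × 10^6.
n_{Central} = 1681·418·142 / (7.45851 × 10^6) = 13.38.

13.38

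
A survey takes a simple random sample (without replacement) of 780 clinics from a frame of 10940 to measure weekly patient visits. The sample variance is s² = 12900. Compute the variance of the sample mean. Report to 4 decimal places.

15.3593

Under SRS without replacement, Var(ȳ) = (1 − f)·s²/n with f = n/N = 780/10940 = 0.07129799.
Var(ȳ) = (1 − 0.07129799)·12900/780 = 0.92870201·16.538462 = 15.359302.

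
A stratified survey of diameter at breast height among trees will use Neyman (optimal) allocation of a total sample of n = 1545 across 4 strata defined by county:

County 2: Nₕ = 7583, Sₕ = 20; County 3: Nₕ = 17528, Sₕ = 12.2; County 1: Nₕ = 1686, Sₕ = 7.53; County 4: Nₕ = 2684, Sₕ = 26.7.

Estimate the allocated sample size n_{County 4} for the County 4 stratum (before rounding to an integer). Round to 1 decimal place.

246.1

Neyman allocation: nₕ = n·NₕSₕ / Σⱼ NⱼSⱼ.
Σ NⱼSⱼ = 7583·20 + 17528·12.2 + 1686·7.53 + 2684·26.7 = 449859.98.
n_{County 4} = 1545·2684·26.7 / 449859.98 = 246.1.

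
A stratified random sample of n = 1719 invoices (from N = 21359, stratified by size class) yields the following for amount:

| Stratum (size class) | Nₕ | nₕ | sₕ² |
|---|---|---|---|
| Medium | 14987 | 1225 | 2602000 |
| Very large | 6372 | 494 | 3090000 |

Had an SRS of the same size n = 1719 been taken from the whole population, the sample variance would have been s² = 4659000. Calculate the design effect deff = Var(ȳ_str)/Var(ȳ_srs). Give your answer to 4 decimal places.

Var(ȳ_str) = Σ Wₕ²(1−fₕ)sₕ²/nₕ with Wₕ = Nₕ/21359:
  Medium: (14987/21359)²·(1−1225/14987)·2602000/1225 = 960.29713
  Very large: (6372/21359)²·(1−494/6372)·3090000/494 = 513.54091
  → Var(ȳ_str) = 1473.838.
Var(ȳ_srs) = (1 − 1719/21359)·4659000/1719 = 2492.1685.
deff = 1473.838 / 2492.1685 = 0.5914.

0.5914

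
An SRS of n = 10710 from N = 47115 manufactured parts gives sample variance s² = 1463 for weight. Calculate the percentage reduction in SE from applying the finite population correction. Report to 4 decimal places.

12.0976

f = n/N = 10710/47115 = 0.22731614.
SE_no-fpc = √(s²/n) = 0.36959614; SE_fpc = √((1−f)s²/n) = 0.32488402.
Ratio = √(1−f) = 0.87902438. Reduction = 100·(1 − 0.87902438) = 12.0976%.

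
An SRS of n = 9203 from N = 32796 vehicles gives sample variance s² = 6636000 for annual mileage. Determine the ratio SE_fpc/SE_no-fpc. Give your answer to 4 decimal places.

0.8482

f = n/N = 9203/32796 = 0.28061349.
SE_no-fpc = √(s²/n) = 26.852732; SE_fpc = √((1−f)s²/n) = 22.775589.
Ratio = √(1−f) = 0.84816656.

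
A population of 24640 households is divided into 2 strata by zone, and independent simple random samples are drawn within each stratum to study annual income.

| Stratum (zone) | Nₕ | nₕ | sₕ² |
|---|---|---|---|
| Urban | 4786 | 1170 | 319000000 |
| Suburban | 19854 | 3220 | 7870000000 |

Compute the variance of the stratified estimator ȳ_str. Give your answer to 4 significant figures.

Var(ȳ_str) = Σₕ Wₕ²(1 − fₕ)sₕ²/nₕ with Wₕ = Nₕ/N, N = 24640.
Urban: Wₕ = 0.19423701; term = 0.19423701²·(1 − 0.24446302)·319000000/1170 = 7771.8522.
Suburban: Wₕ = 0.80576299; term = 0.80576299²·(1 − 0.16218394)·7870000000/3220 = 1.3294811 × 10^6.
Sum = 1.337253 × 10^6.

1.337 × 10^6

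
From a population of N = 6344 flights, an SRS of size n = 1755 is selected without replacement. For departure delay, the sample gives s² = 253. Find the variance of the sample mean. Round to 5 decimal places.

Under SRS without replacement, Var(ȳ) = (1 − f)·s²/n with f = n/N = 1755/6344 = 0.27663934.
Var(ȳ) = (1 − 0.27663934)·253/1755 = 0.72336066·0.14415954 = 0.10427934.

0.10428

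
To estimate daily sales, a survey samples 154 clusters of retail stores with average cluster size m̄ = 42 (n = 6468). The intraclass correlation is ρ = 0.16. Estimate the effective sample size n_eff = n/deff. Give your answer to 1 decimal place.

855.6

deff = 1 + (42 − 1)·0.16 = 1 + 6.56 = 7.56.
n_eff = 6468 / 7.56 = 855.6.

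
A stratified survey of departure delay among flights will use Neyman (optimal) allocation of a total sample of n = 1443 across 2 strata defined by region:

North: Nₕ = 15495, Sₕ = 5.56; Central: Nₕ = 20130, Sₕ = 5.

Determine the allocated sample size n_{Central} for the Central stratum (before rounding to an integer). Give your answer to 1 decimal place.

Neyman allocation: nₕ = n·NₕSₕ / Σⱼ NⱼSⱼ.
Σ NⱼSⱼ = 15495·5.56 + 20130·5 = 186802.2.
n_{Central} = 1443·20130·5 / 186802.2 = 777.5.

777.5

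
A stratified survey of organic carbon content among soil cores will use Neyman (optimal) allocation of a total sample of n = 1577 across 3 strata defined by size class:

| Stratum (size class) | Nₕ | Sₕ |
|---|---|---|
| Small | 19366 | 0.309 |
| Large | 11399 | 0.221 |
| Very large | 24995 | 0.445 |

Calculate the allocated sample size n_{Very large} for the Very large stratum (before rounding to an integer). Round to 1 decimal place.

Neyman allocation: nₕ = n·NₕSₕ / Σⱼ NⱼSⱼ.
Σ NⱼSⱼ = 19366·0.309 + 11399·0.221 + 24995·0.445 = 19626.048.
n_{Very large} = 1577·24995·0.445 / 19626.048 = 893.7.

893.7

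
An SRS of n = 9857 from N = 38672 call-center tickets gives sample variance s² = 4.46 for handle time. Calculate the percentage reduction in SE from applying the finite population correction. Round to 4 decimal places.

13.6801

f = n/N = 9857/38672 = 0.25488726.
SE_no-fpc = √(s²/n) = 0.02127135; SE_fpc = √((1−f)s²/n) = 0.018361411.
Ratio = √(1−f) = 0.86319913. Reduction = 100·(1 − 0.86319913) = 13.6801%.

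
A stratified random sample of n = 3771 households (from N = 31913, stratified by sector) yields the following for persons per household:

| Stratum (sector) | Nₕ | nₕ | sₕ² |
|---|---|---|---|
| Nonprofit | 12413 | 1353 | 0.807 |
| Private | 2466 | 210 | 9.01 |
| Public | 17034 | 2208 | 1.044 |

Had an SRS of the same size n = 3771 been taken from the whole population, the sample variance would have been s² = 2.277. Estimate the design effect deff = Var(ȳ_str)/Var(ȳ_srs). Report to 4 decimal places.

0.8114

Var(ȳ_str) = Σ Wₕ²(1−fₕ)sₕ²/nₕ with Wₕ = Nₕ/31913:
  Nonprofit: (12413/31913)²·(1−1353/12413)·0.807/1353 = 8.0403019 × 10^-5
  Private: (2466/31913)²·(1−210/2466)·9.01/210 = 2.343702 × 10^-4
  Public: (17034/31913)²·(1−2208/17034)·1.044/2208 = 1.1724837 × 10^-4
  → Var(ȳ_str) = 4.3202159 × 10^-4.
Var(ȳ_srs) = (1 − 3771/31913)·2.277/3771 = 5.3246838 × 10^-4.
deff = (4.3202159 × 10^-4) / (5.3246838 × 10^-4) = 0.8114.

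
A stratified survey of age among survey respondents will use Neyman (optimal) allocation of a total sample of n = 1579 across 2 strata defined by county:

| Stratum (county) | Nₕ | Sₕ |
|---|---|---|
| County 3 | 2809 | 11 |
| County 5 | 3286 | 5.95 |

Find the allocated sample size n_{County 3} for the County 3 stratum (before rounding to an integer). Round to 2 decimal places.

Neyman allocation: nₕ = n·NₕSₕ / Σⱼ NⱼSⱼ.
Σ NⱼSⱼ = 2809·11 + 3286·5.95 = 50450.7.
n_{County 3} = 1579·2809·11 / 50450.7 = 967.07.

967.07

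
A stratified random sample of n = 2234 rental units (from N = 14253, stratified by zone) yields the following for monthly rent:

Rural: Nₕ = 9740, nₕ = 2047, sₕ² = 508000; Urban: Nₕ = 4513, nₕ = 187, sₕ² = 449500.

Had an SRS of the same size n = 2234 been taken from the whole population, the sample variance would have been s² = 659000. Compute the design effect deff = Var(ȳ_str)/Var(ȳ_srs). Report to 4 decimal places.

1.2967

Var(ȳ_str) = Σ Wₕ²(1−fₕ)sₕ²/nₕ with Wₕ = Nₕ/14253:
  Rural: (9740/14253)²·(1−2047/9740)·508000/2047 = 91.535169
  Urban: (4513/14253)²·(1−187/4513)·449500/187 = 231.00818
  → Var(ȳ_str) = 322.54335.
Var(ȳ_srs) = (1 − 2234/14253)·659000/2234 = 248.75069.
deff = 322.54335 / 248.75069 = 1.2967.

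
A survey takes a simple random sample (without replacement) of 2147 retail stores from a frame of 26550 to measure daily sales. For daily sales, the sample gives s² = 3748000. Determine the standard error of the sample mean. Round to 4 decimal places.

Under SRS without replacement, Var(ȳ) = (1 − f)·s²/n with f = n/N = 2147/26550 = 0.08086629.
Var(ȳ) = (1 − 0.08086629)·3748000/2147 = 0.91913371·1745.6917 = 1604.5241.
SE(ȳ) = √(1604.5241) = 40.0565.

40.0565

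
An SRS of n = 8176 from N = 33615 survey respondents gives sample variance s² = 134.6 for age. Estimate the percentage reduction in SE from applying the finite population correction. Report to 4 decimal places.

13.0072

f = n/N = 8176/33615 = 0.24322475.
SE_no-fpc = √(s²/n) = 0.12830751; SE_fpc = √((1−f)s²/n) = 0.11161834.
Ratio = √(1−f) = 0.86992830. Reduction = 100·(1 − 0.86992830) = 13.0072%.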